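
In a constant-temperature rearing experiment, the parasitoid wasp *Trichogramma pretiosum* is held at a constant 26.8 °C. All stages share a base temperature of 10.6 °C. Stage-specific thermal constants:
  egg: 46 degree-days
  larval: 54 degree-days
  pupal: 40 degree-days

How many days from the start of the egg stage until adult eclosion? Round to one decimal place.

Daily accumulation at 26.8 °C = 26.8 − 10.6 = 16.2 DD/day.
Total K = 46 + 54 + 40 = 140 DD.
Total duration = 140 / 16.2 = 8.642 ≈ 8.6 days.

8.6 days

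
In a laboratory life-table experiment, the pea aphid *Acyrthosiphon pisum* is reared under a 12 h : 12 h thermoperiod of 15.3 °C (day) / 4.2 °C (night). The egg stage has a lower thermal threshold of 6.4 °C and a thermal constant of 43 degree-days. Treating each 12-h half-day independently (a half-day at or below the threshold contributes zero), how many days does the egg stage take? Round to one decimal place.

Day half: max(0, 15.3 − 6.4) × 0.5 = 8.9 × 0.5 = 4.45 DD.
Night half: max(0, 4.2 − 6.4) × 0.5 = 0.0 × 0.5 = 0.00 DD.
Per 24 h: 4.45 DD/day.
Duration = 43 / 4.45 = 9.663 ≈ 9.7 days.

9.7 days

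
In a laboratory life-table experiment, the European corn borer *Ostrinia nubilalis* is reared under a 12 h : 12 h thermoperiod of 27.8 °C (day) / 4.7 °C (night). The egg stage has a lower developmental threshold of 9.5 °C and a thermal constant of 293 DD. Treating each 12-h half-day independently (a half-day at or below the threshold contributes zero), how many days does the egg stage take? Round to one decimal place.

Day half: max(0, 27.8 − 9.5) × 0.5 = 18.3 × 0.5 = 9.15 DD.
Night half: max(0, 4.7 − 9.5) × 0.5 = 0.0 × 0.5 = 0.00 DD.
Per 24 h: 9.15 DD/day.
Duration = 293 / 9.15 = 32.022 ≈ 32.0 days.

32.0 days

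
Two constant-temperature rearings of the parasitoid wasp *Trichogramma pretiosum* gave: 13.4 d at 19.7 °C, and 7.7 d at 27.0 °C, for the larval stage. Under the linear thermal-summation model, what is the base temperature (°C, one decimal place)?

9.8 °C

Equal thermal constants: D₁(T₁ − T_b) = D₂(T₂ − T_b).
13.4·(19.7 − T_b) = 7.7·(27.0 − T_b)
T_b = (13.4·19.7 − 7.7·27.0) / (13.4 − 7.7) = 56.08 / 5.7 = 9.839 °C ≈ 9.8 °C.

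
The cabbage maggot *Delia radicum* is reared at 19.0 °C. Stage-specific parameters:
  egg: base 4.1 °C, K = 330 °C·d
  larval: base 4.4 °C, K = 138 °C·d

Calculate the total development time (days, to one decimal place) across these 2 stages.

31.6 days

egg: 330 / (19.0 − 4.1) = 330 / 14.9 = 22.148 d.
larval: 138 / (19.0 − 4.4) = 138 / 14.6 = 9.452 d.
Sum = 31.600 ≈ 31.6 days.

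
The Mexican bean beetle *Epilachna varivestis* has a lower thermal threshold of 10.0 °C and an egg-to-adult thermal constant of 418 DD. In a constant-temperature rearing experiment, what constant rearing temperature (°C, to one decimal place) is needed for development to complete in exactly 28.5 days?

Required daily accumulation = 418 / 28.5 = 14.667 DD/day.
T = T_base + 14.667 = 10.0 + 14.667 = 24.667 ≈ 24.7 °C.

24.7 °C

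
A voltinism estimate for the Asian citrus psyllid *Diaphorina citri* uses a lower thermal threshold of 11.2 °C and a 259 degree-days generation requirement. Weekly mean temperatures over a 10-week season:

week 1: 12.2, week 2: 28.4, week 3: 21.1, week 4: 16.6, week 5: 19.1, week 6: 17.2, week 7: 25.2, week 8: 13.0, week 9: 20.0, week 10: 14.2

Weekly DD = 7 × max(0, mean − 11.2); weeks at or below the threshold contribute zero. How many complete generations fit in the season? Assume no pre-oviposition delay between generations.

Weekly DD (7 × max(0, T̄ − 11.2)): 7.0, 120.4, 69.3, 37.8, 55.3, 42.0, 98.0, 12.6, 61.6, 21.0.
Season total = 525.0 DD.
Complete generations = ⌊525.0 / 259⌋ = 2.

2 generations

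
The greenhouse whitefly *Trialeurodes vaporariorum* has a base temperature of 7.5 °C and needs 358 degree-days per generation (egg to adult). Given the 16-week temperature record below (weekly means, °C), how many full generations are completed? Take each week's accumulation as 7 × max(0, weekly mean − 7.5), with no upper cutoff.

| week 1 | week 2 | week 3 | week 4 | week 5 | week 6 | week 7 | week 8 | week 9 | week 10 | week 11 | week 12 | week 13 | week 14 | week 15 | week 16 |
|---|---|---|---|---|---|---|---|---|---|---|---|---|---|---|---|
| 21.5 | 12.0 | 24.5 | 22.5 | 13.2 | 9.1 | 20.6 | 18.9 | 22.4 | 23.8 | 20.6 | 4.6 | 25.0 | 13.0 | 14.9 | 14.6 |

Weekly DD (7 × max(0, T̄ − 7.5)): 98.0, 31.5, 119.0, 105.0, 39.9, 11.2, 91.7, 79.8, 104.3, 114.1, 91.7, 0.0, 122.5, 38.5, 51.8, 49.7.
Season total = 1148.7 DD.
Complete generations = ⌊1148.7 / 358⌋ = 3.

3 generations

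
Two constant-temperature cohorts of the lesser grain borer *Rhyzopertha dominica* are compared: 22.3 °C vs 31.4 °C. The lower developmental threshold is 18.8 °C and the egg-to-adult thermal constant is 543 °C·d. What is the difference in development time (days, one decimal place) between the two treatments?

At 22.3 °C: 543 / (22.3 − 18.8) = 543 / 3.5 = 155.143 d.
At 31.4 °C: 543 / (31.4 − 18.8) = 543 / 12.6 = 43.095 d.
Difference = |155.143 − 43.095| = 112.048 ≈ 112.0 days.

112.0 days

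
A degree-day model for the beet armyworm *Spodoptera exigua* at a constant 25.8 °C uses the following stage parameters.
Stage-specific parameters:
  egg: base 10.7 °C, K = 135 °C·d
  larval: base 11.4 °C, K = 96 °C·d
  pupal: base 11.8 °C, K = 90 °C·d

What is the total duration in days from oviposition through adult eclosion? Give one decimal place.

egg: 135 / (25.8 − 10.7) = 135 / 15.1 = 8.940 d.
larval: 96 / (25.8 − 11.4) = 96 / 14.4 = 6.667 d.
pupal: 90 / (25.8 − 11.8) = 90 / 14.0 = 6.429 d.
Sum = 22.036 ≈ 22.0 days.

22.0 days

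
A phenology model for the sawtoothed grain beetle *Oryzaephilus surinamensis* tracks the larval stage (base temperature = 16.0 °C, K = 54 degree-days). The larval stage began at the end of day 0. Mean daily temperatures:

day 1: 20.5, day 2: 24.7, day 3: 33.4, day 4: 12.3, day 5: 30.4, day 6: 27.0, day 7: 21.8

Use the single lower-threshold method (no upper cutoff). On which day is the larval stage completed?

Daily DD above 16.0 °C: 4.5, 8.7, 17.4, 0.0, 14.4, 11.0, 5.8.
Cumulative: 4.5, 13.2, 30.6, 30.6, 45.0, 56.0, 61.8.
The total first reaches 54 DD on day 6.

day 6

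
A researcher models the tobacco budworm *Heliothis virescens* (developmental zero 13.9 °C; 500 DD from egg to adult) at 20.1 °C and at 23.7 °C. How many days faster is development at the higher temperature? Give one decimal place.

At 20.1 °C: 500 / (20.1 − 13.9) = 500 / 6.2 = 80.645 d.
At 23.7 °C: 500 / (23.7 − 13.9) = 500 / 9.8 = 51.020 d.
Difference = |80.645 − 51.020| = 29.625 ≈ 29.6 days.

29.6 days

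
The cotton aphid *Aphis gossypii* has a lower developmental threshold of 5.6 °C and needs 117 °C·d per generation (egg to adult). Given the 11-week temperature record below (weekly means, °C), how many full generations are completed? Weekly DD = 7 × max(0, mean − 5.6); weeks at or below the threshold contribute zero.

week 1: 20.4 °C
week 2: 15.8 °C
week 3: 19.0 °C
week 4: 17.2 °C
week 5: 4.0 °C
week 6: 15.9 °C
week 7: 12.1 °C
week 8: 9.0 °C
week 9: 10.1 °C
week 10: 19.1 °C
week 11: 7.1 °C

5 generations

Weekly DD (7 × max(0, T̄ − 5.6)): 103.6, 71.4, 93.8, 81.2, 0.0, 72.1, 45.5, 23.8, 31.5, 94.5, 10.5.
Season total = 627.9 DD.
Complete generations = ⌊627.9 / 117⌋ = 5.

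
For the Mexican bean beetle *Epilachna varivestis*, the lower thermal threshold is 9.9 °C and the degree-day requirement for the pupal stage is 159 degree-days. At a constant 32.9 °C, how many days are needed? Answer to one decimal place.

6.9 days

Daily accumulation = 32.9 − 9.9 = 23.0 DD/day.
Duration = 159 / 23.0 = 6.913 ≈ 6.9 days.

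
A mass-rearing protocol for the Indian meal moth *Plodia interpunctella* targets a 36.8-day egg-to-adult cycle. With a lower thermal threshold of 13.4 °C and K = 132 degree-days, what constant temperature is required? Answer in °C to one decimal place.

Required daily accumulation = 132 / 36.8 = 3.587 DD/day.
T = T_base + 3.587 = 13.4 + 3.587 = 16.987 ≈ 17.0 °C.

17.0 °C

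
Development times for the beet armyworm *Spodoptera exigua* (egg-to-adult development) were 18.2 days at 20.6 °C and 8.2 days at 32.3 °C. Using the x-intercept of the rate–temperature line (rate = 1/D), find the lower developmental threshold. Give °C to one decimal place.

Under the model K = D·(T − T_b), so D₁·(T₁ − T_b) = D₂·(T₂ − T_b).
18.2·(20.6 − T_b) = 8.2·(32.3 − T_b)
T_b = (18.2·20.6 − 8.2·32.3) / (18.2 − 8.2) = 110.06 / 10.0 = 11.006 °C ≈ 11.0 °C.

11.0 °C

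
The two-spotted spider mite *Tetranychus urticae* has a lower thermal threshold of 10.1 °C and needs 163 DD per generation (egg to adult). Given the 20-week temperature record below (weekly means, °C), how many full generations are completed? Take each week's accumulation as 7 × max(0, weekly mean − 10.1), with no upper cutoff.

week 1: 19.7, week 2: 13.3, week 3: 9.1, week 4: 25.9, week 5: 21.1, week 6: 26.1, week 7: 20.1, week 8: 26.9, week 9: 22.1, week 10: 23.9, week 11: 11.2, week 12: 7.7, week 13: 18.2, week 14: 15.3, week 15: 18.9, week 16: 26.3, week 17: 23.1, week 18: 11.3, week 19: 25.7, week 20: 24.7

8 generations

Weekly DD (7 × max(0, T̄ − 10.1)): 67.2, 22.4, 0.0, 110.6, 77.0, 112.0, 70.0, 117.6, 84.0, 96.6, 7.7, 0.0, 56.7, 36.4, 61.6, 113.4, 91.0, 8.4, 109.2, 102.2.
Season total = 1344.0 DD.
Complete generations = ⌊1344.0 / 163⌋ = 8.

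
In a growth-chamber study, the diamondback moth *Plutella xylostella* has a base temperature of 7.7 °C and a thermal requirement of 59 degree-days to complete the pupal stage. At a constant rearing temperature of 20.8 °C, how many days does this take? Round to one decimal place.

Daily accumulation = 20.8 − 7.7 = 13.1 DD/day.
Duration = 59 / 13.1 = 4.504 ≈ 4.5 days.

4.5 days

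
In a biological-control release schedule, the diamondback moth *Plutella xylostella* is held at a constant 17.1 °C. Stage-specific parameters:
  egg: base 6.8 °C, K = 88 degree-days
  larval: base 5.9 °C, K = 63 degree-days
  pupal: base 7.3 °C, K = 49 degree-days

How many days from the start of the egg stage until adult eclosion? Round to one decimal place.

19.2 days

egg: 88 / (17.1 − 6.8) = 88 / 10.3 = 8.544 d.
larval: 63 / (17.1 − 5.9) = 63 / 11.2 = 5.625 d.
pupal: 49 / (17.1 − 7.3) = 49 / 9.8 = 5.000 d.
Sum = 19.169 ≈ 19.2 days.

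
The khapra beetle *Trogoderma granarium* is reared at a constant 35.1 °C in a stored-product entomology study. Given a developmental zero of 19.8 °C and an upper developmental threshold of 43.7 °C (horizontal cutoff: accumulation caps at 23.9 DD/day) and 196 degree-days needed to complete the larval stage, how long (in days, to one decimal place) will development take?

12.8 days

Daily accumulation = 35.1 − 19.8 = 15.3 DD/day.
Duration = 196 / 15.3 = 12.810 ≈ 12.8 days.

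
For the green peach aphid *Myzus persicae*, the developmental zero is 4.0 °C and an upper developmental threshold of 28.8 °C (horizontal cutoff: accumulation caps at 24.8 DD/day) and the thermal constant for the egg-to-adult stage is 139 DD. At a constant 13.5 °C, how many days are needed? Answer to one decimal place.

Daily accumulation = 13.5 − 4.0 = 9.5 DD/day.
Duration = 139 / 9.5 = 14.632 ≈ 14.6 days.

14.6 days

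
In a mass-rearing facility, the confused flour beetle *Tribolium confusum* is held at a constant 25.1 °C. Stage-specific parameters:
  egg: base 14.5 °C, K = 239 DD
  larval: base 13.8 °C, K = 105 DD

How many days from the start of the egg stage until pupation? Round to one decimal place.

31.8 days

egg: 239 / (25.1 − 14.5) = 239 / 10.6 = 22.547 d.
larval: 105 / (25.1 − 13.8) = 105 / 11.3 = 9.292 d.
Sum = 31.839 ≈ 31.8 days.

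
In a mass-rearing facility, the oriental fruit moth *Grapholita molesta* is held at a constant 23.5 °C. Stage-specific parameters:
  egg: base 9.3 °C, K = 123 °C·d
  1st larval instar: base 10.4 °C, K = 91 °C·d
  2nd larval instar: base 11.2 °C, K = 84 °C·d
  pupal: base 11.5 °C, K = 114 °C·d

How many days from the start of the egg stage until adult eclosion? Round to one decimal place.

egg: 123 / (23.5 − 9.3) = 123 / 14.2 = 8.662 d.
1st larval instar: 91 / (23.5 − 10.4) = 91 / 13.1 = 6.947 d.
2nd larval instar: 84 / (23.5 − 11.2) = 84 / 12.3 = 6.829 d.
pupal: 114 / (23.5 − 11.5) = 114 / 12.0 = 9.500 d.
Sum = 31.938 ≈ 31.9 days.

31.9 days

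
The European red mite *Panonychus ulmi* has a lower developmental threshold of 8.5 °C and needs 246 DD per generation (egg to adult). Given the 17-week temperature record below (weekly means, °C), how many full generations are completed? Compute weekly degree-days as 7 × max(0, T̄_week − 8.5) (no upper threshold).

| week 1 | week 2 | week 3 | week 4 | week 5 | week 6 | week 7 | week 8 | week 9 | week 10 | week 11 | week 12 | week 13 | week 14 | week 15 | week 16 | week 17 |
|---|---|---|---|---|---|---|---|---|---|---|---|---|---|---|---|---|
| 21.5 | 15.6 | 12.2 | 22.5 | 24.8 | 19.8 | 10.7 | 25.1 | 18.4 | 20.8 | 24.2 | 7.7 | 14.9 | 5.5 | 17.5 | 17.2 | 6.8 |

4 generations

Weekly DD (7 × max(0, T̄ − 8.5)): 91.0, 49.7, 25.9, 98.0, 114.1, 79.1, 15.4, 116.2, 69.3, 86.1, 109.9, 0.0, 44.8, 0.0, 63.0, 60.9, 0.0.
Season total = 1023.4 DD.
Complete generations = ⌊1023.4 / 246⌋ = 4.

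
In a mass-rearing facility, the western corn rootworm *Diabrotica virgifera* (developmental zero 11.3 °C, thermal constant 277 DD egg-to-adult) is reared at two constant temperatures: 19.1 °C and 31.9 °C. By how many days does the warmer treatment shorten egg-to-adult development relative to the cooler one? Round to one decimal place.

22.1 days

At 19.1 °C: 277 / (19.1 − 11.3) = 277 / 7.8 = 35.513 d.
At 31.9 °C: 277 / (31.9 − 11.3) = 277 / 20.6 = 13.447 d.
Difference = |35.513 − 13.447| = 22.066 ≈ 22.1 days.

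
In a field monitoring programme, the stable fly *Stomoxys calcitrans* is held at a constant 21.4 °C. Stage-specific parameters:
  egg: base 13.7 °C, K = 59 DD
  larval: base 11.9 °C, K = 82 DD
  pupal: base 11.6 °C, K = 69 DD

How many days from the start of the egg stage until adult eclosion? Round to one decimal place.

egg: 59 / (21.4 − 13.7) = 59 / 7.7 = 7.662 d.
larval: 82 / (21.4 − 11.9) = 82 / 9.5 = 8.632 d.
pupal: 69 / (21.4 − 11.6) = 69 / 9.8 = 7.041 d.
Sum = 23.335 ≈ 23.3 days.

23.3 days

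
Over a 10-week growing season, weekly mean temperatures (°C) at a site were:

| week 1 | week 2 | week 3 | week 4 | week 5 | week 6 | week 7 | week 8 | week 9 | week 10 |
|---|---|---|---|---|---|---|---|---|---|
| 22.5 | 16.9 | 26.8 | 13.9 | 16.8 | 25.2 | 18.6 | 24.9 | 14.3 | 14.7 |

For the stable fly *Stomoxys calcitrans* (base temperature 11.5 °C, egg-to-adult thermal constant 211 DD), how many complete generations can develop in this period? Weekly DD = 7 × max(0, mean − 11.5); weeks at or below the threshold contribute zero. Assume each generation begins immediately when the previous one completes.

Weekly DD (7 × max(0, T̄ − 11.5)): 77.0, 37.8, 107.1, 16.8, 37.1, 95.9, 49.7, 93.8, 19.6, 22.4.
Season total = 557.2 DD.
Complete generations = ⌊557.2 / 211⌋ = 2.

2 generations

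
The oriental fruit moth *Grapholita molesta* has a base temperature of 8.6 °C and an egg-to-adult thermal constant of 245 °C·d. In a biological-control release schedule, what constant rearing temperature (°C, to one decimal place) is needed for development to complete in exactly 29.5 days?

16.9 °C

Required daily accumulation = 245 / 29.5 = 8.305 DD/day.
T = T_base + 8.305 = 8.6 + 8.305 = 16.905 ≈ 16.9 °C.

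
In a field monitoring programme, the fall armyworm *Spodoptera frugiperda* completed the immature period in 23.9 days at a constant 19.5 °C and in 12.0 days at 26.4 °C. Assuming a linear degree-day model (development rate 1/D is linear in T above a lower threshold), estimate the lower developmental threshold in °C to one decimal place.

12.5 °C

Linear rate model ⇒ the product D·(T − T_b) is constant across temperatures.
23.9·(19.5 − T_b) = 12.0·(26.4 − T_b)
T_b = (23.9·19.5 − 12.0·26.4) / (23.9 − 12.0) = 149.25 / 11.9 = 12.542 °C ≈ 12.5 °C.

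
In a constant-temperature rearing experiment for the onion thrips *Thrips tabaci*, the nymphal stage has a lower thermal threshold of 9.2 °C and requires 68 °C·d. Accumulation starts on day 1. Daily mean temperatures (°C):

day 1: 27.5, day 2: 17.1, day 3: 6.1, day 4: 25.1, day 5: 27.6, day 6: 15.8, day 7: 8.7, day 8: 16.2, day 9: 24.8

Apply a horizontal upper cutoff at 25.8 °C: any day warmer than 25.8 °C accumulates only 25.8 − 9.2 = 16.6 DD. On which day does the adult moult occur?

day 8

Daily DD above 9.2 °C (capped at 16.6): 16.6, 7.9, 0.0, 15.9, 16.6, 6.6, 0.0, 7.0, 15.6.
Cumulative: 16.6, 24.5, 24.5, 40.4, 57.0, 63.6, 63.6, 70.6, 86.2.
The total first reaches 68 DD on day 8.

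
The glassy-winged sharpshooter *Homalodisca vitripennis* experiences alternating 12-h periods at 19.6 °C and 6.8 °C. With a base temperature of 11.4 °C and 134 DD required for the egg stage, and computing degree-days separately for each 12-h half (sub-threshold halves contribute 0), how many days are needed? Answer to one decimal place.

32.7 days

Day half: max(0, 19.6 − 11.4) × 0.5 = 8.2 × 0.5 = 4.10 DD.
Night half: max(0, 6.8 − 11.4) × 0.5 = 0.0 × 0.5 = 0.00 DD.
Per 24 h: 4.10 DD/day.
Duration = 134 / 4.10 = 32.683 ≈ 32.7 days.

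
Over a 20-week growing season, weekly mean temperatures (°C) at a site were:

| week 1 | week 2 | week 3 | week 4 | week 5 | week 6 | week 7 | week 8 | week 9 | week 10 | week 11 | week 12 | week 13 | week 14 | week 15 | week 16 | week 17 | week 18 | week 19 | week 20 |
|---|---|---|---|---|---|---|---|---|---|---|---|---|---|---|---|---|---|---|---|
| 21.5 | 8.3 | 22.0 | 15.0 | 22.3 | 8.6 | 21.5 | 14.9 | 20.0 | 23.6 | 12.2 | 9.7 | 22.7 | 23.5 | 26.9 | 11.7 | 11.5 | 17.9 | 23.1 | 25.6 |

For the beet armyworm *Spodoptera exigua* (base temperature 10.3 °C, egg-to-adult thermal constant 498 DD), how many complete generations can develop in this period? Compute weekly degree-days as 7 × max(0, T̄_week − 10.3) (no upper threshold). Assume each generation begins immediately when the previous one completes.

2 generations

Weekly DD (7 × max(0, T̄ − 10.3)): 78.4, 0.0, 81.9, 32.9, 84.0, 0.0, 78.4, 32.2, 67.9, 93.1, 13.3, 0.0, 86.8, 92.4, 116.2, 9.8, 8.4, 53.2, 89.6, 107.1.
Season total = 1125.6 DD.
Complete generations = ⌊1125.6 / 498⌋ = 2.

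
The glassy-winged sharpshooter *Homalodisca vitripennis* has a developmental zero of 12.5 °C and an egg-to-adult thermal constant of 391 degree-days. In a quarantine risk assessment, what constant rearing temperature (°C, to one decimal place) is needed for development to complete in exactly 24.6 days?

28.4 °C

Required daily accumulation = 391 / 24.6 = 15.894 DD/day.
T = T_base + 15.894 = 12.5 + 15.894 = 28.394 ≈ 28.4 °C.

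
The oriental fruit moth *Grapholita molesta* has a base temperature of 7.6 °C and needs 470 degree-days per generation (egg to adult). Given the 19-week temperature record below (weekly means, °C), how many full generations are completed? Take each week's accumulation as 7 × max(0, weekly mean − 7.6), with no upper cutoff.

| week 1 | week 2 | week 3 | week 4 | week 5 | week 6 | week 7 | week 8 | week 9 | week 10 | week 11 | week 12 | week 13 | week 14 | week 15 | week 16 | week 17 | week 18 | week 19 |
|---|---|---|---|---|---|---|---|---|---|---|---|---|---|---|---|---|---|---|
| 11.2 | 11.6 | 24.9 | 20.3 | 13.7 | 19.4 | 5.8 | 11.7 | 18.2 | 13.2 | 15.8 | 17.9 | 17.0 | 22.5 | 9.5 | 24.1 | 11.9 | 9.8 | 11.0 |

Weekly DD (7 × max(0, T̄ − 7.6)): 25.2, 28.0, 121.1, 88.9, 42.7, 82.6, 0.0, 28.7, 74.2, 39.2, 57.4, 72.1, 65.8, 104.3, 13.3, 115.5, 30.1, 15.4, 23.8.
Season total = 1028.3 DD.
Complete generations = ⌊1028.3 / 470⌋ = 2.

2 generations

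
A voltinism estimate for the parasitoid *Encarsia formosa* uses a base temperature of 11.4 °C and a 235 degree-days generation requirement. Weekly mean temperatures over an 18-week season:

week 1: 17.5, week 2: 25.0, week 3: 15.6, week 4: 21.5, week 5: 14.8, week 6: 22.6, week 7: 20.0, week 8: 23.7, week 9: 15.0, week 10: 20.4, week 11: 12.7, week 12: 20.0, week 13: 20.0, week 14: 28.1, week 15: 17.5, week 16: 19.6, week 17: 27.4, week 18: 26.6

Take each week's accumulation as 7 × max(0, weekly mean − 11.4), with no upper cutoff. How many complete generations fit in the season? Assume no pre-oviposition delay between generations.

4 generations

Weekly DD (7 × max(0, T̄ − 11.4)): 42.7, 95.2, 29.4, 70.7, 23.8, 78.4, 60.2, 86.1, 25.2, 63.0, 9.1, 60.2, 60.2, 116.9, 42.7, 57.4, 112.0, 106.4.
Season total = 1139.6 DD.
Complete generations = ⌊1139.6 / 235⌋ = 4.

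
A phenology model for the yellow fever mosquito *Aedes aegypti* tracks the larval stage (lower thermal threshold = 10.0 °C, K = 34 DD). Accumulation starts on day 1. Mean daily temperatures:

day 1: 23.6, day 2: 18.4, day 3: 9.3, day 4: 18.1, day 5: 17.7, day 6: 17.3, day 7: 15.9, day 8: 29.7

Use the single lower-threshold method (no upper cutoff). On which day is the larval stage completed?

Daily DD above 10.0 °C: 13.6, 8.4, 0.0, 8.1, 7.7, 7.3, 5.9, 19.7.
Cumulative: 13.6, 22.0, 22.0, 30.1, 37.8, 45.1, 51.0, 70.7.
The total first reaches 34 DD on day 5.

day 5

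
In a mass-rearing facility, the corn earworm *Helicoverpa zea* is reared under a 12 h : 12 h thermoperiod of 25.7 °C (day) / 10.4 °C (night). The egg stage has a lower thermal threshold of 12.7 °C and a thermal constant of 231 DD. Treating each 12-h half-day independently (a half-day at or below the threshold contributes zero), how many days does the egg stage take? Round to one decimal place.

35.5 days

Day half: max(0, 25.7 − 12.7) × 0.5 = 13.0 × 0.5 = 6.50 DD.
Night half: max(0, 10.4 − 12.7) × 0.5 = 0.0 × 0.5 = 0.00 DD.
Per 24 h: 6.50 DD/day.
Duration = 231 / 6.50 = 35.538 ≈ 35.5 days.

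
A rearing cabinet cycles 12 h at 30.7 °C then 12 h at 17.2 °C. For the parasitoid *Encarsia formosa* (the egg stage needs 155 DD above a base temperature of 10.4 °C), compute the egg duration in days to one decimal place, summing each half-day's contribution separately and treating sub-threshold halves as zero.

11.4 days

Day half: max(0, 30.7 − 10.4) × 0.5 = 20.3 × 0.5 = 10.15 DD.
Night half: max(0, 17.2 − 10.4) × 0.5 = 6.8 × 0.5 = 3.40 DD.
Per 24 h: 13.55 DD/day.
Duration = 155 / 13.55 = 11.439 ≈ 11.4 days.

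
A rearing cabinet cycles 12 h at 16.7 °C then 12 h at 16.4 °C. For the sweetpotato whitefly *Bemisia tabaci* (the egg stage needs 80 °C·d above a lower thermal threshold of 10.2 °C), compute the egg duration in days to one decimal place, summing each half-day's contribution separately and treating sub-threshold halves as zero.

12.6 days

Day half: max(0, 16.7 − 10.2) × 0.5 = 6.5 × 0.5 = 3.25 DD.
Night half: max(0, 16.4 − 10.2) × 0.5 = 6.2 × 0.5 = 3.10 DD.
Per 24 h: 6.35 DD/day.
Duration = 80 / 6.35 = 12.598 ≈ 12.6 days.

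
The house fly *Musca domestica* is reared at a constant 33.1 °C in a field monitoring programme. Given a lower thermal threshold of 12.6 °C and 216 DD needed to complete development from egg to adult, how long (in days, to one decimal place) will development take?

Daily accumulation = 33.1 − 12.6 = 20.5 DD/day.
Duration = 216 / 20.5 = 10.537 ≈ 10.5 days.

10.5 days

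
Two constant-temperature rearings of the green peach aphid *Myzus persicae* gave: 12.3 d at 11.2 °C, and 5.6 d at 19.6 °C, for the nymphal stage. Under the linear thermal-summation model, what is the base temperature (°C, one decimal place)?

Linear rate model ⇒ the product D·(T − T_b) is constant across temperatures.
12.3·(11.2 − T_b) = 5.6·(19.6 − T_b)
T_b = (12.3·11.2 − 5.6·19.6) / (12.3 − 5.6) = 28.00 / 6.7 = 4.179 °C ≈ 4.2 °C.

4.2 °C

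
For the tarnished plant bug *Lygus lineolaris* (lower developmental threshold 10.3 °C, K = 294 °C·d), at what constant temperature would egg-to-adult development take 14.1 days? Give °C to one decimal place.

31.2 °C

Required daily accumulation = 294 / 14.1 = 20.851 DD/day.
T = T_base + 20.851 = 10.3 + 20.851 = 31.151 ≈ 31.2 °C.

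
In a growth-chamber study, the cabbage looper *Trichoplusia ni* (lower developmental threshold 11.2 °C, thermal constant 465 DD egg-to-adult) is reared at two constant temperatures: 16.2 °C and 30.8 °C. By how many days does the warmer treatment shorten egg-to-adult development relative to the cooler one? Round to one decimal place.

69.3 days

At 16.2 °C: 465 / (16.2 − 11.2) = 465 / 5.0 = 93.000 d.
At 30.8 °C: 465 / (30.8 − 11.2) = 465 / 19.6 = 23.724 d.
Difference = |93.000 − 23.724| = 69.276 ≈ 69.3 days.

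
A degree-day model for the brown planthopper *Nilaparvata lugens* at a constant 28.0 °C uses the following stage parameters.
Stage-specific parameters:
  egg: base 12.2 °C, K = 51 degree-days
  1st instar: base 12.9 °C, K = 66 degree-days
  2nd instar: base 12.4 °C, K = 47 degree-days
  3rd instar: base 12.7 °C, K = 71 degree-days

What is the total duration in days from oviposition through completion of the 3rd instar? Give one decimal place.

15.3 days

egg: 51 / (28.0 − 12.2) = 51 / 15.8 = 3.228 d.
1st instar: 66 / (28.0 − 12.9) = 66 / 15.1 = 4.371 d.
2nd instar: 47 / (28.0 − 12.4) = 47 / 15.6 = 3.013 d.
3rd instar: 71 / (28.0 − 12.7) = 71 / 15.3 = 4.641 d.
Sum = 15.252 ≈ 15.3 days.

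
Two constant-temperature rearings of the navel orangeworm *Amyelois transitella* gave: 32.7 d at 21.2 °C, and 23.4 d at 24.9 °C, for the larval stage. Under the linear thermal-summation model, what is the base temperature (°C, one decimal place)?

11.9 °C

Equal thermal constants: D₁(T₁ − T_b) = D₂(T₂ − T_b).
32.7·(21.2 − T_b) = 23.4·(24.9 − T_b)
T_b = (32.7·21.2 − 23.4·24.9) / (32.7 − 23.4) = 110.58 / 9.3 = 11.890 °C ≈ 11.9 °C.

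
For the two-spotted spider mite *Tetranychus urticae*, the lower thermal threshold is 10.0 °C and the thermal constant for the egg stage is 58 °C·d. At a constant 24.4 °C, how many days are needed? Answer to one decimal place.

4.0 days

Daily accumulation = 24.4 − 10.0 = 14.4 DD/day.
Duration = 58 / 14.4 = 4.028 ≈ 4.0 days.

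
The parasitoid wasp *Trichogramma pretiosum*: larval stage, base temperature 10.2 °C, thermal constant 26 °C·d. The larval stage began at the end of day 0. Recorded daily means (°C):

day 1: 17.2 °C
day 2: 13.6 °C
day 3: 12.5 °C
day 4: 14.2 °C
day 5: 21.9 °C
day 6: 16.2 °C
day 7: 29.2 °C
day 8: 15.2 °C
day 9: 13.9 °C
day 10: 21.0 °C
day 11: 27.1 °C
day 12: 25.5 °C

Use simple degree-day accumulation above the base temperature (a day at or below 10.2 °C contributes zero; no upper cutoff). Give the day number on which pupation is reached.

Daily DD above 10.2 °C: 7.0, 3.4, 2.3, 4.0, 11.7, 6.0, 19.0, 5.0, 3.7, 10.8, 16.9, 15.3.
Cumulative: 7.0, 10.4, 12.7, 16.7, 28.4, 34.4, 53.4, 58.4, 62.1, 72.9, 89.8, 105.1.
The total first reaches 26 DD on day 5.

day 5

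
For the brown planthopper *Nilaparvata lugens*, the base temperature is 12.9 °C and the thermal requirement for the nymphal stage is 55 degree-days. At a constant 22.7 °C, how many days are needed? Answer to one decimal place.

5.6 days

Daily accumulation = 22.7 − 12.9 = 9.8 DD/day.
Duration = 55 / 9.8 = 5.612 ≈ 5.6 days.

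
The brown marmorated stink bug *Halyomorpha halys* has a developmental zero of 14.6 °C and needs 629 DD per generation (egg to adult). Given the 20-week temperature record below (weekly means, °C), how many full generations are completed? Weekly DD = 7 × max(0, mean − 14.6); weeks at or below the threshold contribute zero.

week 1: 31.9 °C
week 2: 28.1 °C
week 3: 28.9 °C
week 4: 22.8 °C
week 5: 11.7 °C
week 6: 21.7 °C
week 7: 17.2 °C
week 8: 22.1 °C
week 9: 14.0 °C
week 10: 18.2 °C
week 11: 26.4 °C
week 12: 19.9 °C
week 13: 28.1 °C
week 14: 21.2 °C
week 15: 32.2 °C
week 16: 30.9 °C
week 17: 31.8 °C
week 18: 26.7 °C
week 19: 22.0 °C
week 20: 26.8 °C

2 generations

Weekly DD (7 × max(0, T̄ − 14.6)): 121.1, 94.5, 100.1, 57.4, 0.0, 49.7, 18.2, 52.5, 0.0, 25.2, 82.6, 37.1, 94.5, 46.2, 123.2, 114.1, 120.4, 84.7, 51.8, 85.4.
Season total = 1358.7 DD.
Complete generations = ⌊1358.7 / 629⌋ = 2.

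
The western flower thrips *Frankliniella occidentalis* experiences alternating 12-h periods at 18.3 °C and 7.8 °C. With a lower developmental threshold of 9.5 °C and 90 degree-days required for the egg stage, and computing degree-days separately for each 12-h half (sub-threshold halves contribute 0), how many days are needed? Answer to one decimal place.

20.5 days

Day half: max(0, 18.3 − 9.5) × 0.5 = 8.8 × 0.5 = 4.40 DD.
Night half: max(0, 7.8 − 9.5) × 0.5 = 0.0 × 0.5 = 0.00 DD.
Per 24 h: 4.40 DD/day.
Duration = 90 / 4.40 = 20.455 ≈ 20.5 days.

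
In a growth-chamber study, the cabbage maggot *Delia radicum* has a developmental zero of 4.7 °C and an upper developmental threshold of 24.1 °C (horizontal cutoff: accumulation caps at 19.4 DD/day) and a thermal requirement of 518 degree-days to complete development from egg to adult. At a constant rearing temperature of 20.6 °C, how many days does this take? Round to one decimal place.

32.6 days

Daily accumulation = 20.6 − 4.7 = 15.9 DD/day.
Duration = 518 / 15.9 = 32.579 ≈ 32.6 days.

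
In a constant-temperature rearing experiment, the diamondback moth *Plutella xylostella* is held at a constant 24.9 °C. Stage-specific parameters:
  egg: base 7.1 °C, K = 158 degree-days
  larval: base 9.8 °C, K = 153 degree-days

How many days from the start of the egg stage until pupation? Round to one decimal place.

egg: 158 / (24.9 − 7.1) = 158 / 17.8 = 8.876 d.
larval: 153 / (24.9 − 9.8) = 153 / 15.1 = 10.132 d.
Sum = 19.009 ≈ 19.0 days.

19.0 days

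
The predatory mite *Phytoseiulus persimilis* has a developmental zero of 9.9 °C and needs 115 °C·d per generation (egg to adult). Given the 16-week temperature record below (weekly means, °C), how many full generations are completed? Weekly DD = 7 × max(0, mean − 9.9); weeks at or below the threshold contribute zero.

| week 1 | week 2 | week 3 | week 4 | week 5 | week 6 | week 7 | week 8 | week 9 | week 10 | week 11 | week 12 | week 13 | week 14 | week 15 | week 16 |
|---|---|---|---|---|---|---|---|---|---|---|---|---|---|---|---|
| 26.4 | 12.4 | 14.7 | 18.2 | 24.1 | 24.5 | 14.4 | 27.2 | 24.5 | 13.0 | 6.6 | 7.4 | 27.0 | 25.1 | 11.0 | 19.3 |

Weekly DD (7 × max(0, T̄ − 9.9)): 115.5, 17.5, 33.6, 58.1, 99.4, 102.2, 31.5, 121.1, 102.2, 21.7, 0.0, 0.0, 119.7, 106.4, 7.7, 65.8.
Season total = 1002.4 DD.
Complete generations = ⌊1002.4 / 115⌋ = 8.

8 generations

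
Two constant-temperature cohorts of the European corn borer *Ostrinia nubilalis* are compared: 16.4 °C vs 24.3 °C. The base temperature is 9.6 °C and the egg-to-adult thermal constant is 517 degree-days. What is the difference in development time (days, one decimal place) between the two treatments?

At 16.4 °C: 517 / (16.4 − 9.6) = 517 / 6.8 = 76.029 d.
At 24.3 °C: 517 / (24.3 − 9.6) = 517 / 14.7 = 35.170 d.
Difference = |76.029 − 35.170| = 40.859 ≈ 40.9 days.

40.9 days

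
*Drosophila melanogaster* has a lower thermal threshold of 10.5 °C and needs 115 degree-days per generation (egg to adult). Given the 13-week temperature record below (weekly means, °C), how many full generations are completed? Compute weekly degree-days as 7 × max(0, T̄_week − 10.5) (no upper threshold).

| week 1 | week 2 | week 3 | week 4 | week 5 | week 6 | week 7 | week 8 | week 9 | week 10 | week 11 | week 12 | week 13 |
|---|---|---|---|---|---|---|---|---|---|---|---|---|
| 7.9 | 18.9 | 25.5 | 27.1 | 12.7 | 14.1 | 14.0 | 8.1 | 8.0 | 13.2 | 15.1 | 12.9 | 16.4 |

Weekly DD (7 × max(0, T̄ − 10.5)): 0.0, 58.8, 105.0, 116.2, 15.4, 25.2, 24.5, 0.0, 0.0, 18.9, 32.2, 16.8, 41.3.
Season total = 454.3 DD.
Complete generations = ⌊454.3 / 115⌋ = 3.

3 generations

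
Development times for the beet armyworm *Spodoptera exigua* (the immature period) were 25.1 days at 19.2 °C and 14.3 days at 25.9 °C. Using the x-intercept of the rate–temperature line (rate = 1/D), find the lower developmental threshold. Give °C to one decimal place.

10.3 °C

Under the model K = D·(T − T_b), so D₁·(T₁ − T_b) = D₂·(T₂ − T_b).
25.1·(19.2 − T_b) = 14.3·(25.9 − T_b)
T_b = (25.1·19.2 − 14.3·25.9) / (25.1 − 14.3) = 111.55 / 10.8 = 10.329 °C ≈ 10.3 °C.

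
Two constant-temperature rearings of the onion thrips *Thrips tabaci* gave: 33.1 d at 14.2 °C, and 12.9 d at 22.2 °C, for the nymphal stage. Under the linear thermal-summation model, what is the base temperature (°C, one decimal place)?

9.1 °C

Under the model K = D·(T − T_b), so D₁·(T₁ − T_b) = D₂·(T₂ − T_b).
33.1·(14.2 − T_b) = 12.9·(22.2 − T_b)
T_b = (33.1·14.2 − 12.9·22.2) / (33.1 − 12.9) = 183.64 / 20.2 = 9.091 °C ≈ 9.1 °C.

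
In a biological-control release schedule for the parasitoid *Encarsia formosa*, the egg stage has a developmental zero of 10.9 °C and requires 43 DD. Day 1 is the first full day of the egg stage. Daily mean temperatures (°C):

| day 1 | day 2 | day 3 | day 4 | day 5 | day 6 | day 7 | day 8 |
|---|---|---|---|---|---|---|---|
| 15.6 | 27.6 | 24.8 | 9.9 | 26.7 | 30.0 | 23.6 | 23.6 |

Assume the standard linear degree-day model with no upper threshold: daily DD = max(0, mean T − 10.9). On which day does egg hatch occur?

Daily DD above 10.9 °C: 4.7, 16.7, 13.9, 0.0, 15.8, 19.1, 12.7, 12.7.
Cumulative: 4.7, 21.4, 35.3, 35.3, 51.1, 70.2, 82.9, 95.6.
The total first reaches 43 DD on day 5.

day 5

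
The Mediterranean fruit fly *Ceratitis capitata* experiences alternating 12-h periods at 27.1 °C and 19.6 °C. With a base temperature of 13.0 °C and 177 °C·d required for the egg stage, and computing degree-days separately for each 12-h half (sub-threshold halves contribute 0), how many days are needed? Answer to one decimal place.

17.1 days

Day half: max(0, 27.1 − 13.0) × 0.5 = 14.1 × 0.5 = 7.05 DD.
Night half: max(0, 19.6 − 13.0) × 0.5 = 6.6 × 0.5 = 3.30 DD.
Per 24 h: 10.35 DD/day.
Duration = 177 / 10.35 = 17.101 ≈ 17.1 days.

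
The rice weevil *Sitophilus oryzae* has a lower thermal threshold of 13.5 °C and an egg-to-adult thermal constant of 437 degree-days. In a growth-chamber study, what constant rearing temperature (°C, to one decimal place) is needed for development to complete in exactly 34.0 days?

Required daily accumulation = 437 / 34.0 = 12.853 DD/day.
T = T_base + 12.853 = 13.5 + 12.853 = 26.353 ≈ 26.4 °C.

26.4 °C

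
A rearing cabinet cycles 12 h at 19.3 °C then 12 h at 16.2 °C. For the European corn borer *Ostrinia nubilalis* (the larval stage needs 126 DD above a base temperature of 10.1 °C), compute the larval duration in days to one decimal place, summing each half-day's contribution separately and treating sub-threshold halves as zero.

Day half: max(0, 19.3 − 10.1) × 0.5 = 9.2 × 0.5 = 4.60 DD.
Night half: max(0, 16.2 − 10.1) × 0.5 = 6.1 × 0.5 = 3.05 DD.
Per 24 h: 7.65 DD/day.
Duration = 126 / 7.65 = 16.471 ≈ 16.5 days.

16.5 days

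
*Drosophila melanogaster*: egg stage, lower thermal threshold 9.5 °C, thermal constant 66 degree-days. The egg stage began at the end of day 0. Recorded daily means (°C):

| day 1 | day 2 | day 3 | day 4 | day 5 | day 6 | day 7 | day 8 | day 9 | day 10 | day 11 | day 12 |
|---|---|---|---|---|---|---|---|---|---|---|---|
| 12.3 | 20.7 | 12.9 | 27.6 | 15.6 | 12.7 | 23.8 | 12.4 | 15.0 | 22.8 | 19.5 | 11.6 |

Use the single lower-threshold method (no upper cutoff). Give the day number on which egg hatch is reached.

day 9

Daily DD above 9.5 °C: 2.8, 11.2, 3.4, 18.1, 6.1, 3.2, 14.3, 2.9, 5.5, 13.3, 10.0, 2.1.
Cumulative: 2.8, 14.0, 17.4, 35.5, 41.6, 44.8, 59.1, 62.0, 67.5, 80.8, 90.8, 92.9.
The total first reaches 66 DD on day 9.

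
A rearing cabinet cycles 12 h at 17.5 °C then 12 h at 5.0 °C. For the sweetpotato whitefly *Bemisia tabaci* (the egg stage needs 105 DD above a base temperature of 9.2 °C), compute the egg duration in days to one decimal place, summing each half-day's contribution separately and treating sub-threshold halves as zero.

25.3 days

Day half: max(0, 17.5 − 9.2) × 0.5 = 8.3 × 0.5 = 4.15 DD.
Night half: max(0, 5.0 − 9.2) × 0.5 = 0.0 × 0.5 = 0.00 DD.
Per 24 h: 4.15 DD/day.
Duration = 105 / 4.15 = 25.301 ≈ 25.3 days.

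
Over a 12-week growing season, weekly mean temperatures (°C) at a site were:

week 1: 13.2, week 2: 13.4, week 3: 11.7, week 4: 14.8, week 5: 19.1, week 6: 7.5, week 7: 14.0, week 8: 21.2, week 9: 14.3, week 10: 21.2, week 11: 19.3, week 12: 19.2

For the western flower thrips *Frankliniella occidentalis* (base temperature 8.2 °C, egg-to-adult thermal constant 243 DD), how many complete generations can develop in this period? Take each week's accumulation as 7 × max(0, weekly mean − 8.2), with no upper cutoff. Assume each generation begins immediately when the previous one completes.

2 generations

Weekly DD (7 × max(0, T̄ − 8.2)): 35.0, 36.4, 24.5, 46.2, 76.3, 0.0, 40.6, 91.0, 42.7, 91.0, 77.7, 77.0.
Season total = 638.4 DD.
Complete generations = ⌊638.4 / 243⌋ = 2.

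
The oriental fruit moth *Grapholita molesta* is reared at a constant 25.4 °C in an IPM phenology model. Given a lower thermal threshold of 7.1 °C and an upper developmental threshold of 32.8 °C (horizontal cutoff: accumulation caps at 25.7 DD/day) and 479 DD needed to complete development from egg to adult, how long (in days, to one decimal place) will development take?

Daily accumulation = 25.4 − 7.1 = 18.3 DD/day.
Duration = 479 / 18.3 = 26.175 ≈ 26.2 days.

26.2 days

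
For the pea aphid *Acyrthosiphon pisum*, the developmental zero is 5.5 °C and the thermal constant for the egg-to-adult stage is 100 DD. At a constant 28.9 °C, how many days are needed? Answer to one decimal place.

Daily accumulation = 28.9 − 5.5 = 23.4 DD/day.
Duration = 100 / 23.4 = 4.274 ≈ 4.3 days.

4.3 days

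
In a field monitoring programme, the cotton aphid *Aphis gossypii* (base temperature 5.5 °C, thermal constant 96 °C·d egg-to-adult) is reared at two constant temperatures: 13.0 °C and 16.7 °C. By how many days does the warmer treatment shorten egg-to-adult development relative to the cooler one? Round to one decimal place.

At 13.0 °C: 96 / (13.0 − 5.5) = 96 / 7.5 = 12.800 d.
At 16.7 °C: 96 / (16.7 − 5.5) = 96 / 11.2 = 8.571 d.
Difference = |12.800 − 8.571| = 4.229 ≈ 4.2 days.

4.2 days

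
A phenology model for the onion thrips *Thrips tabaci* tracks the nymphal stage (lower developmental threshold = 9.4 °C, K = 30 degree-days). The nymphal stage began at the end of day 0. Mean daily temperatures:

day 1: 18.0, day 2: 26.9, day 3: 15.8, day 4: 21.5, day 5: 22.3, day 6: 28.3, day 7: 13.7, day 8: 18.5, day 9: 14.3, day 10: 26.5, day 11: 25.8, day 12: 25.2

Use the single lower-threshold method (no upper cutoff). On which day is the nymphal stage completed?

day 3

Daily DD above 9.4 °C: 8.6, 17.5, 6.4, 12.1, 12.9, 18.9, 4.3, 9.1, 4.9, 17.1, 16.4, 15.8.
Cumulative: 8.6, 26.1, 32.5, 44.6, 57.5, 76.4, 80.7, 89.8, 94.7, 111.8, 128.2, 144.0.
The total first reaches 30 DD on day 3.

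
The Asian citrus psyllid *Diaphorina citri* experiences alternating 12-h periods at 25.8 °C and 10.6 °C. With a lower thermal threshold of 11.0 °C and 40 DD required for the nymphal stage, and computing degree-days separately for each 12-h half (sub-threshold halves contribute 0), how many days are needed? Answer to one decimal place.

5.4 days

Day half: max(0, 25.8 − 11.0) × 0.5 = 14.8 × 0.5 = 7.40 DD.
Night half: max(0, 10.6 − 11.0) × 0.5 = 0.0 × 0.5 = 0.00 DD.
Per 24 h: 7.40 DD/day.
Duration = 40 / 7.40 = 5.405 ≈ 5.4 days.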